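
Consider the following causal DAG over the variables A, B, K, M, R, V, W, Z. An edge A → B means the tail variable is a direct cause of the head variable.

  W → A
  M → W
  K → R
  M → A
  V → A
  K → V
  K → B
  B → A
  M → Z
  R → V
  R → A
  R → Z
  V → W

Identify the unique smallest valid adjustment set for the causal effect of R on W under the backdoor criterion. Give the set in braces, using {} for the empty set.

{K}

Variables eligible for adjustment (non-descendants of R, excluding R and W): {B, K, M}.
Backdoor paths from R to W:
  P1: R <- K -> B -> A <- V -> W
  P2: R <- K -> B -> A <- M -> W
  P3: R <- K -> B -> A <- W
  P4: R <- K -> V -> W
  P5: R <- K -> V -> A <- M -> W
  P6: R <- K -> V -> A <- W
The empty set is not sufficient: P4 (R <- K -> V -> W) has no collider blocking it and no conditioned non-collider, so it is open.
Try {K}:
  P1: blocked at fork node K ∈ conditioning set.
  P2: blocked at fork node K ∈ conditioning set.
  P3: blocked at fork node K ∈ conditioning set.
  P4: blocked at fork node K ∈ conditioning set.
  P5: blocked at fork node K ∈ conditioning set.
  P6: blocked at fork node K ∈ conditioning set.
{K} contains no descendant of R and blocks every backdoor path.
No other singleton works — e.g. {B} leaves P4 open — so {K} is the unique smallest valid adjustment set.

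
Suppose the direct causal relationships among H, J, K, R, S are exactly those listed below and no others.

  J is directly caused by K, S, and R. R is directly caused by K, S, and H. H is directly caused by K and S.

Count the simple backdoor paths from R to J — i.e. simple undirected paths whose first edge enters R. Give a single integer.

A backdoor path from R to J is any simple undirected path whose first edge points into R (i.e. leaves R via a parent).
Parents of R: {H, K, S}.
Enumerating:
  P1: R <- K -> H <- S -> J
  P2: R <- K -> J
  P3: R <- S -> H <- K -> J
  P4: R <- S -> J
  P5: R <- H <- K -> J
  P6: R <- H <- S -> J
That exhausts the simple backdoor paths. Count: 6.

6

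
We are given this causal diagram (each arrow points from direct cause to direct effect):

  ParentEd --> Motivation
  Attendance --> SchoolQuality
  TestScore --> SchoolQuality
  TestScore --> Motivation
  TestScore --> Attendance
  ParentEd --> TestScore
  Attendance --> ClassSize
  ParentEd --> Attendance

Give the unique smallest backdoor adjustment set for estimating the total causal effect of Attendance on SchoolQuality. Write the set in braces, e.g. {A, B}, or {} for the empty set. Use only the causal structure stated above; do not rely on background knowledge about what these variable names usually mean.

Variables eligible for adjustment (non-descendants of Attendance, excluding Attendance and SchoolQuality): {Motivation, ParentEd, TestScore}.
Backdoor paths from Attendance to SchoolQuality:
  P1: Attendance <- ParentEd -> TestScore -> SchoolQuality
  P2: Attendance <- ParentEd -> Motivation <- TestScore -> SchoolQuality
  P3: Attendance <- TestScore -> SchoolQuality
The empty set is not sufficient: P1 (Attendance <- ParentEd -> TestScore -> SchoolQuality) has no collider blocking it and no conditioned non-collider, so it is open.
Try {TestScore}:
  P1: blocked at chain node TestScore ∈ conditioning set.
  P2: blocked at collider Motivation (neither it nor any descendant is in the conditioning set).
  P3: blocked at fork node TestScore ∈ conditioning set.
{TestScore} contains no descendant of Attendance and blocks every backdoor path.
No other singleton works — e.g. {ParentEd} leaves P3 open — so {TestScore} is the unique smallest valid adjustment set.

{TestScore}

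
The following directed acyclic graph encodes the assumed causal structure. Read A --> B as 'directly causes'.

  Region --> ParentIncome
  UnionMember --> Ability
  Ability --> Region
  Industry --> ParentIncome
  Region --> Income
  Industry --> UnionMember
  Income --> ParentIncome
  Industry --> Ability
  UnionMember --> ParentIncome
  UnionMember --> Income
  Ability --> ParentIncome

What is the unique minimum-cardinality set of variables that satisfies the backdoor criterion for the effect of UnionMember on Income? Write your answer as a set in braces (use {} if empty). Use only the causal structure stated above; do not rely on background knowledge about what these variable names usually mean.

{Industry}

Variables eligible for adjustment (non-descendants of UnionMember, excluding UnionMember and Income): {Industry}.
Backdoor paths from UnionMember to Income:
  P1: UnionMember <- Industry -> Ability -> Region -> Income
  P2: UnionMember <- Industry -> Ability -> Region -> ParentIncome <- Income
  P3: UnionMember <- Industry -> Ability -> ParentIncome <- Region -> Income
  P4: UnionMember <- Industry -> Ability -> ParentIncome <- Income
  P5: UnionMember <- Industry -> ParentIncome <- Ability -> Region -> Income
  P6: UnionMember <- Industry -> ParentIncome <- Region -> Income
  P7: UnionMember <- Industry -> ParentIncome <- Income
The empty set is not sufficient: P1 (UnionMember <- Industry -> Ability -> Region -> Income) has no collider blocking it and no conditioned non-collider, so it is open.
Try {Industry}:
  P1: blocked at fork node Industry ∈ conditioning set.
  P2: blocked at fork node Industry ∈ conditioning set.
  P3: blocked at fork node Industry ∈ conditioning set.
  P4: blocked at fork node Industry ∈ conditioning set.
  P5: blocked at fork node Industry ∈ conditioning set.
  P6: blocked at fork node Industry ∈ conditioning set.
  P7: blocked at fork node Industry ∈ conditioning set.
{Industry} contains no descendant of UnionMember and blocks every backdoor path.
{Industry} is the unique smallest valid adjustment set.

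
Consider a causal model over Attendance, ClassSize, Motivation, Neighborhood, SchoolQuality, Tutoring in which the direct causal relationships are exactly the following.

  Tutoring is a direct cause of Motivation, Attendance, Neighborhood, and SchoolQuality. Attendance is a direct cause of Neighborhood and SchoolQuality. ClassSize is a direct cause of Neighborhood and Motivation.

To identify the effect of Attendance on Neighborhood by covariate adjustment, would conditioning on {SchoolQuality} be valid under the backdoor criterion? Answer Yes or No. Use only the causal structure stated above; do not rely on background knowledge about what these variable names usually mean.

Backdoor paths from Attendance to Neighborhood (paths whose first edge points into Attendance):
  P1: Attendance <- Tutoring -> Neighborhood
  P2: Attendance <- Tutoring -> Motivation <- ClassSize -> Neighborhood
Condition 1 (no descendant of Attendance in the set): FAILS — SchoolQuality is a descendant of Attendance.
Condition 2 (every backdoor path blocked by {SchoolQuality}):
  P1: open — no interior node is in the conditioning set.
  P2: blocked at collider Motivation (neither it nor any descendant is in the conditioning set).
{SchoolQuality} does not satisfy the backdoor criterion.

No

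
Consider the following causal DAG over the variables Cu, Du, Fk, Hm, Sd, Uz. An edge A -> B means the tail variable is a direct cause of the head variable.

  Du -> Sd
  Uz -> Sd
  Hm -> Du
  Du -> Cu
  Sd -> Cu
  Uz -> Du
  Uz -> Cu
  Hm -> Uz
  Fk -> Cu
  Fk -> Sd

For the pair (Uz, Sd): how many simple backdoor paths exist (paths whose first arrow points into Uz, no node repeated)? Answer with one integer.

3

A backdoor path from Uz to Sd is any simple undirected path whose first edge points into Uz (i.e. leaves Uz via a parent).
Parents of Uz: {Hm}.
Enumerating:
  P1: Uz <- Hm -> Du -> Sd
  P2: Uz <- Hm -> Du -> Cu <- Fk -> Sd
  P3: Uz <- Hm -> Du -> Cu <- Sd
That exhausts the simple backdoor paths. Count: 3.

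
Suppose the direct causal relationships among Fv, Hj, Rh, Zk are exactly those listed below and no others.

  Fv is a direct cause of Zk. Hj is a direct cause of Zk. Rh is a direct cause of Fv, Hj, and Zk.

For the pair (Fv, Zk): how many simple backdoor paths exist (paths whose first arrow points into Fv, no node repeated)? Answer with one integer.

A backdoor path from Fv to Zk is any simple undirected path whose first edge points into Fv (i.e. leaves Fv via a parent).
Parents of Fv: {Rh}.
Enumerating:
  P1: Fv <- Rh -> Hj -> Zk
  P2: Fv <- Rh -> Zk
That exhausts the simple backdoor paths. Count: 2.

2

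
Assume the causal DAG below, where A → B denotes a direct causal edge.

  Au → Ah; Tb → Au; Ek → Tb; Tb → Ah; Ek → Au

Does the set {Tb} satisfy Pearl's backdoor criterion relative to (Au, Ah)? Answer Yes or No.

Yes

Backdoor paths from Au to Ah (paths whose first edge points into Au):
  P1: Au <- Ek -> Tb -> Ah
  P2: Au <- Tb -> Ah
Condition 1 (no descendant of Au in the set): holds — descendants of Au are {Ah}; none are in {Tb}.
Condition 2 (every backdoor path blocked by {Tb}):
  P1: blocked at chain node Tb ∈ conditioning set.
  P2: blocked at fork node Tb ∈ conditioning set.
{Tb} satisfies the backdoor criterion.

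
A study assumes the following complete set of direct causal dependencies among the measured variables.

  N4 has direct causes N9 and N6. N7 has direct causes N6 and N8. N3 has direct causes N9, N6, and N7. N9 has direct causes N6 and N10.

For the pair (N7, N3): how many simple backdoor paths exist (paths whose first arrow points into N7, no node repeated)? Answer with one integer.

3

A backdoor path from N7 to N3 is any simple undirected path whose first edge points into N7 (i.e. leaves N7 via a parent).
Parents of N7: {N6, N8}.
Enumerating:
  P1: N7 <- N6 -> N9 -> N3
  P2: N7 <- N6 -> N3
  P3: N7 <- N6 -> N4 <- N9 -> N3
That exhausts the simple backdoor paths. Count: 3.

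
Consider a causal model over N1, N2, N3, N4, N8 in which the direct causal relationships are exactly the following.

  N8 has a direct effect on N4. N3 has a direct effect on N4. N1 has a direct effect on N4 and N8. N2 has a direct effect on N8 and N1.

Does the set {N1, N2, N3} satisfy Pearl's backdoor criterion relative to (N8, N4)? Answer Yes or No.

Yes

Backdoor paths from N8 to N4 (paths whose first edge points into N8):
  P1: N8 <- N2 -> N1 -> N4
  P2: N8 <- N1 -> N4
Condition 1 (no descendant of N8 in the set): holds — descendants of N8 are {N4}; none are in {N1, N2, N3}.
Condition 2 (every backdoor path blocked by {N1, N2, N3}):
  P1: blocked at fork node N2 ∈ conditioning set.
  P2: blocked at fork node N1 ∈ conditioning set.
{N1, N2, N3} satisfies the backdoor criterion.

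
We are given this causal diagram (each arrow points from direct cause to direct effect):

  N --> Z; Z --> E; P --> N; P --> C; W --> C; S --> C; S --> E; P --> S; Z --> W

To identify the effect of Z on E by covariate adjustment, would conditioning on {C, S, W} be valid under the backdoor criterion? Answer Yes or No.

No

Backdoor paths from Z to E (paths whose first edge points into Z):
  P1: Z <- N <- P -> S -> E
  P2: Z <- N <- P -> C <- S -> E
Condition 1 (no descendant of Z in the set): FAILS — C and W are descendants of Z.
Condition 2 (every backdoor path blocked by {C, S, W}):
  P1: blocked at chain node S ∈ conditioning set.
  P2: blocked at fork node S ∈ conditioning set.
{C, S, W} does not satisfy the backdoor criterion.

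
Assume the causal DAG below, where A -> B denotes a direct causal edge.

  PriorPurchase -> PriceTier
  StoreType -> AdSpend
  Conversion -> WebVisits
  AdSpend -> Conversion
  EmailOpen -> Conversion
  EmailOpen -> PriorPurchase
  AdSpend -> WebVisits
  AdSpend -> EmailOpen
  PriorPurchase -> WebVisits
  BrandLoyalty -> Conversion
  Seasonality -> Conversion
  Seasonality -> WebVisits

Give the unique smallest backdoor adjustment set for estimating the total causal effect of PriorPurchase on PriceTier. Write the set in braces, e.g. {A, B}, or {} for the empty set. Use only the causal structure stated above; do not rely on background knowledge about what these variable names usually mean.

{}

Variables eligible for adjustment (non-descendants of PriorPurchase, excluding PriorPurchase and PriceTier): {AdSpend, BrandLoyalty, Conversion, EmailOpen, Seasonality, StoreType}.
Backdoor paths from PriorPurchase to PriceTier:
  (none)
With no backdoor paths the empty set already satisfies the criterion, and it is trivially minimal.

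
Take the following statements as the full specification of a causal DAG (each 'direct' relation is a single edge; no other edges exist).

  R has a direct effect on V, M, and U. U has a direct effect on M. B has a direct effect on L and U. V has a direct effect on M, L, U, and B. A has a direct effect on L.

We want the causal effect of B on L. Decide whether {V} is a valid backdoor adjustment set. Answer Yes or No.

Backdoor paths from B to L (paths whose first edge points into B):
  P1: B <- V -> L
Condition 1 (no descendant of B in the set): holds — descendants of B are {L, M, U}; none are in {V}.
Condition 2 (every backdoor path blocked by {V}):
  P1: blocked at fork node V ∈ conditioning set.
{V} satisfies the backdoor criterion.

Yes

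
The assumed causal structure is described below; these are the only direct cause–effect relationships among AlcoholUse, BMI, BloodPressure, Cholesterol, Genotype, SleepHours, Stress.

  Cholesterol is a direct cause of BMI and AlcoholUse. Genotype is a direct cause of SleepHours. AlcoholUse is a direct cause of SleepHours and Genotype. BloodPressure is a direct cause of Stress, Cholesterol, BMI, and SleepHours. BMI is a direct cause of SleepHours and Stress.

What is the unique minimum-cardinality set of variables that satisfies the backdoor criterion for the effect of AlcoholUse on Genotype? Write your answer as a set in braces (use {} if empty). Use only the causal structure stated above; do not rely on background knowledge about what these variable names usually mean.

{}

Variables eligible for adjustment (non-descendants of AlcoholUse, excluding AlcoholUse and Genotype): {BMI, BloodPressure, Cholesterol, Stress}.
Backdoor paths from AlcoholUse to Genotype:
  P1: AlcoholUse <- Cholesterol <- BloodPressure -> BMI -> SleepHours <- Genotype
  P2: AlcoholUse <- Cholesterol <- BloodPressure -> Stress <- BMI -> SleepHours <- Genotype
  P3: AlcoholUse <- Cholesterol <- BloodPressure -> SleepHours <- Genotype
  P4: AlcoholUse <- Cholesterol -> BMI <- BloodPressure -> SleepHours <- Genotype
  P5: AlcoholUse <- Cholesterol -> BMI -> Stress <- BloodPressure -> SleepHours <- Genotype
  P6: AlcoholUse <- Cholesterol -> BMI -> SleepHours <- Genotype
Each backdoor path contains an unconditioned collider, so every path is already blocked with the empty conditioning set:
  P1: blocked at collider SleepHours (neither it nor any descendant is in the conditioning set).
  P2: blocked at collider Stress (neither it nor any descendant is in the conditioning set).
  P3: blocked at collider SleepHours (neither it nor any descendant is in the conditioning set).
  P4: blocked at collider BMI (neither it nor any descendant is in the conditioning set).
  P5: blocked at collider Stress (neither it nor any descendant is in the conditioning set).
  P6: blocked at collider SleepHours (neither it nor any descendant is in the conditioning set).
The empty set is therefore the unique smallest valid set.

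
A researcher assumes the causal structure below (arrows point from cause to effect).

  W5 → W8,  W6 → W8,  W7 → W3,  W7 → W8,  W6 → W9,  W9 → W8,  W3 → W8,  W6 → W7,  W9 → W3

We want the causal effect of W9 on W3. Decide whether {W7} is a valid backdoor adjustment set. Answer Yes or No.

Yes

Backdoor paths from W9 to W3 (paths whose first edge points into W9):
  P1: W9 <- W6 -> W7 -> W3
  P2: W9 <- W6 -> W7 -> W8 <- W3
  P3: W9 <- W6 -> W8 <- W7 -> W3
  P4: W9 <- W6 -> W8 <- W3
Condition 1 (no descendant of W9 in the set): holds — descendants of W9 are {W3, W8}; none are in {W7}.
Condition 2 (every backdoor path blocked by {W7}):
  P1: blocked at chain node W7 ∈ conditioning set.
  P2: blocked at chain node W7 ∈ conditioning set.
  P3: blocked at collider W8 (neither it nor any descendant is in the conditioning set).
  P4: blocked at collider W8 (neither it nor any descendant is in the conditioning set).
{W7} satisfies the backdoor criterion.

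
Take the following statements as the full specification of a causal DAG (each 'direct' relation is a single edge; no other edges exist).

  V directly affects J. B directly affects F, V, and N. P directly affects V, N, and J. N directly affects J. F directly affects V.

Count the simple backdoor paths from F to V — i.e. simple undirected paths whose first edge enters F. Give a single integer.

A backdoor path from F to V is any simple undirected path whose first edge points into F (i.e. leaves F via a parent).
Parents of F: {B}.
Enumerating:
  P1: F <- B -> N <- P -> V
  P2: F <- B -> N <- P -> J <- V
  P3: F <- B -> N -> J <- P -> V
  P4: F <- B -> N -> J <- V
  P5: F <- B -> V
That exhausts the simple backdoor paths. Count: 5.

5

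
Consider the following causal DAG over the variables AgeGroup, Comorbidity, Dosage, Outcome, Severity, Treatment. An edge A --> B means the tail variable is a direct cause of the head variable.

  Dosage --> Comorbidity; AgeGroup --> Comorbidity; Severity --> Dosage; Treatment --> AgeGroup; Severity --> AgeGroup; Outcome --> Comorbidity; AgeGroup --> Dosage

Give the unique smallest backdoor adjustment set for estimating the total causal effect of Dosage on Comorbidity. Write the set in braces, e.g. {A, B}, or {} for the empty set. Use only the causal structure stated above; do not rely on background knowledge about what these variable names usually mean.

{AgeGroup}

Variables eligible for adjustment (non-descendants of Dosage, excluding Dosage and Comorbidity): {AgeGroup, Outcome, Severity, Treatment}.
Backdoor paths from Dosage to Comorbidity:
  P1: Dosage <- Severity -> AgeGroup -> Comorbidity
  P2: Dosage <- AgeGroup -> Comorbidity
The empty set is not sufficient: P1 (Dosage <- Severity -> AgeGroup -> Comorbidity) has no collider blocking it and no conditioned non-collider, so it is open.
Try {AgeGroup}:
  P1: blocked at chain node AgeGroup ∈ conditioning set.
  P2: blocked at fork node AgeGroup ∈ conditioning set.
{AgeGroup} contains no descendant of Dosage and blocks every backdoor path.
No other singleton works — e.g. {Outcome} leaves P1 open — so {AgeGroup} is the unique smallest valid adjustment set.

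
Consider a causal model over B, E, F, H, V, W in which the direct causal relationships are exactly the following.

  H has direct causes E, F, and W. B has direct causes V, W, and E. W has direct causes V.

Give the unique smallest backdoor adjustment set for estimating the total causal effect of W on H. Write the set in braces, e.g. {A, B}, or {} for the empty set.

{}

Variables eligible for adjustment (non-descendants of W, excluding W and H): {E, F, V}.
Backdoor paths from W to H:
  P1: W <- V -> B <- E -> H
Each backdoor path contains an unconditioned collider, so every path is already blocked with the empty conditioning set:
  P1: blocked at collider B (neither it nor any descendant is in the conditioning set).
The empty set is therefore the unique smallest valid set.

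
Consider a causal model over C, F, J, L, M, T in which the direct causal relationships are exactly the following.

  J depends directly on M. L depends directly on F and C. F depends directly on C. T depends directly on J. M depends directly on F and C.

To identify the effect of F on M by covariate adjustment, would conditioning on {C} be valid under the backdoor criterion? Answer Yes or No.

Yes

Backdoor paths from F to M (paths whose first edge points into F):
  P1: F <- C -> M
Condition 1 (no descendant of F in the set): holds — descendants of F are {J, L, M, T}; none are in {C}.
Condition 2 (every backdoor path blocked by {C}):
  P1: blocked at fork node C ∈ conditioning set.
{C} satisfies the backdoor criterion.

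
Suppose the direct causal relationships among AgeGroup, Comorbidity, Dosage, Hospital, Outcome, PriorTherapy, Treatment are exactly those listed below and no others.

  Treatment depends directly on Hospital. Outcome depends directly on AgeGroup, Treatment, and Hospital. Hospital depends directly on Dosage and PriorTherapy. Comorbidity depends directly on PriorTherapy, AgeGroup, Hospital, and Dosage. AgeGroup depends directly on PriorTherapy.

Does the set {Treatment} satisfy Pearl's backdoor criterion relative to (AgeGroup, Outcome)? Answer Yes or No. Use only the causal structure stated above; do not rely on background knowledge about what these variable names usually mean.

Backdoor paths from AgeGroup to Outcome (paths whose first edge points into AgeGroup):
  P1: AgeGroup <- PriorTherapy -> Hospital -> Treatment -> Outcome
  P2: AgeGroup <- PriorTherapy -> Hospital -> Outcome
  P3: AgeGroup <- PriorTherapy -> Comorbidity <- Dosage -> Hospital -> Treatment -> Outcome
  P4: AgeGroup <- PriorTherapy -> Comorbidity <- Dosage -> Hospital -> Outcome
  P5: AgeGroup <- PriorTherapy -> Comorbidity <- Hospital -> Treatment -> Outcome
  P6: AgeGroup <- PriorTherapy -> Comorbidity <- Hospital -> Outcome
Condition 1 (no descendant of AgeGroup in the set): holds — descendants of AgeGroup are {Comorbidity, Outcome}; none are in {Treatment}.
Condition 2 (every backdoor path blocked by {Treatment}):
  P1: blocked at chain node Treatment ∈ conditioning set.
  P2: open — no interior node is in the conditioning set.
  P3: blocked at collider Comorbidity (neither it nor any descendant is in the conditioning set).
  P4: blocked at collider Comorbidity (neither it nor any descendant is in the conditioning set).
  P5: blocked at collider Comorbidity (neither it nor any descendant is in the conditioning set).
  P6: blocked at collider Comorbidity (neither it nor any descendant is in the conditioning set).
{Treatment} does not satisfy the backdoor criterion.

No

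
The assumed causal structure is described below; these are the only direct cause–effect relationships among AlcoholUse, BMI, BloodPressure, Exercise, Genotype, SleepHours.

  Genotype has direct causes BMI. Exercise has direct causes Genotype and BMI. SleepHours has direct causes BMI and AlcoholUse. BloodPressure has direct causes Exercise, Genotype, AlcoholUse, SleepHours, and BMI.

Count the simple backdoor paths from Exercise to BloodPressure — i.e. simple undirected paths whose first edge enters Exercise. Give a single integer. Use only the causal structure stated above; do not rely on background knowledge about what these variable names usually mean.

8

A backdoor path from Exercise to BloodPressure is any simple undirected path whose first edge points into Exercise (i.e. leaves Exercise via a parent).
Parents of Exercise: {BMI, Genotype}.
Enumerating:
  P1: Exercise <- BMI -> Genotype -> BloodPressure
  P2: Exercise <- BMI -> SleepHours <- AlcoholUse -> BloodPressure
  P3: Exercise <- BMI -> SleepHours -> BloodPressure
  P4: Exercise <- BMI -> BloodPressure
  P5: Exercise <- Genotype <- BMI -> SleepHours <- AlcoholUse -> BloodPressure
  P6: Exercise <- Genotype <- BMI -> SleepHours -> BloodPressure
  P7: Exercise <- Genotype <- BMI -> BloodPressure
  P8: Exercise <- Genotype -> BloodPressure
That exhausts the simple backdoor paths. Count: 8.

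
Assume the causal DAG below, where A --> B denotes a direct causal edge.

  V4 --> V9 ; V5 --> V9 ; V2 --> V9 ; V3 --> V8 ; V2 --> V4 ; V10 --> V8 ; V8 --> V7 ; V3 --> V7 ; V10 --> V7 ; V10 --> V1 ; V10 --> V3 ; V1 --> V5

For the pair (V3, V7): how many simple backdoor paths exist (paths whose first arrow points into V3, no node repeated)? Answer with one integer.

2

A backdoor path from V3 to V7 is any simple undirected path whose first edge points into V3 (i.e. leaves V3 via a parent).
Parents of V3: {V10}.
Enumerating:
  P1: V3 <- V10 -> V8 -> V7
  P2: V3 <- V10 -> V7
That exhausts the simple backdoor paths. Count: 2.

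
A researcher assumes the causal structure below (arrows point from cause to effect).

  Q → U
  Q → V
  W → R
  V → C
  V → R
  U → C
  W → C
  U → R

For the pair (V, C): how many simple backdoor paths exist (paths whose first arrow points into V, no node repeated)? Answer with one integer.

2

A backdoor path from V to C is any simple undirected path whose first edge points into V (i.e. leaves V via a parent).
Parents of V: {Q}.
Enumerating:
  P1: V <- Q -> U -> R <- W -> C
  P2: V <- Q -> U -> C
That exhausts the simple backdoor paths. Count: 2.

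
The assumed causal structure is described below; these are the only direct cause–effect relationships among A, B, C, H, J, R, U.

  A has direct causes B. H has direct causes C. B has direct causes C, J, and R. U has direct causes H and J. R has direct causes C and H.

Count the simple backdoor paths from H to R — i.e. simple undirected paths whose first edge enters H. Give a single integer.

A backdoor path from H to R is any simple undirected path whose first edge points into H (i.e. leaves H via a parent).
Parents of H: {C}.
Enumerating:
  P1: H <- C -> R
  P2: H <- C -> B <- R
That exhausts the simple backdoor paths. Count: 2.

2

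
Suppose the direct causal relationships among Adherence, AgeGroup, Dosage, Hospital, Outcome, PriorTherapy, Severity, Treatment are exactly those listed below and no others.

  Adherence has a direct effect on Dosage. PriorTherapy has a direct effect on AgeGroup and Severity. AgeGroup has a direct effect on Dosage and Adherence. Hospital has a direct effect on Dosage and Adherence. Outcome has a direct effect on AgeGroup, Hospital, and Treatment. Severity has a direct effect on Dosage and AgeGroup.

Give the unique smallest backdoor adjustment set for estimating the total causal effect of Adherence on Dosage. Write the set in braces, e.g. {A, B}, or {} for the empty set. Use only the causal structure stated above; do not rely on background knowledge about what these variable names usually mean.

Variables eligible for adjustment (non-descendants of Adherence, excluding Adherence and Dosage): {AgeGroup, Hospital, Outcome, PriorTherapy, Severity, Treatment}.
Backdoor paths from Adherence to Dosage:
  P1: Adherence <- AgeGroup <- PriorTherapy -> Severity -> Dosage
  P2: Adherence <- AgeGroup <- Outcome -> Hospital -> Dosage
  P3: Adherence <- AgeGroup <- Severity -> Dosage
  P4: Adherence <- AgeGroup -> Dosage
  P5: Adherence <- Hospital <- Outcome -> AgeGroup <- PriorTherapy -> Severity -> Dosage
  P6: Adherence <- Hospital <- Outcome -> AgeGroup <- Severity -> Dosage
  P7: Adherence <- Hospital <- Outcome -> AgeGroup -> Dosage
  P8: Adherence <- Hospital -> Dosage
The empty set is not sufficient: P1 (Adherence <- AgeGroup <- PriorTherapy -> Severity -> Dosage) has no collider blocking it and no conditioned non-collider, so it is open.
Try {AgeGroup, Hospital}:
  P1: blocked at chain node AgeGroup ∈ conditioning set.
  P2: blocked at chain node AgeGroup ∈ conditioning set.
  P3: blocked at chain node AgeGroup ∈ conditioning set.
  P4: blocked at fork node AgeGroup ∈ conditioning set.
  P5: blocked at chain node Hospital ∈ conditioning set.
  P6: blocked at chain node Hospital ∈ conditioning set.
  P7: blocked at chain node Hospital ∈ conditioning set.
  P8: blocked at fork node Hospital ∈ conditioning set.
{AgeGroup, Hospital} contains no descendant of Adherence and blocks every backdoor path.
Every element of {AgeGroup, Hospital} is needed (dropping AgeGroup leaves P1 open; dropping Hospital leaves P5 open), so no proper subset is valid.
Among all size-2 subsets of the eligible variables, only {AgeGroup, Hospital} blocks every backdoor path, so it is the unique smallest valid adjustment set.

{AgeGroup, Hospital}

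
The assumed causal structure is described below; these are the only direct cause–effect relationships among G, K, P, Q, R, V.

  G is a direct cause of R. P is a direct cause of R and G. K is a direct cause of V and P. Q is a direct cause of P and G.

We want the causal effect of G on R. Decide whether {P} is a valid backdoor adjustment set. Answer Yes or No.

Backdoor paths from G to R (paths whose first edge points into G):
  P1: G <- Q -> P -> R
  P2: G <- P -> R
Condition 1 (no descendant of G in the set): holds — descendants of G are {R}; none are in {P}.
Condition 2 (every backdoor path blocked by {P}):
  P1: blocked at chain node P ∈ conditioning set.
  P2: blocked at fork node P ∈ conditioning set.
{P} satisfies the backdoor criterion.

Yes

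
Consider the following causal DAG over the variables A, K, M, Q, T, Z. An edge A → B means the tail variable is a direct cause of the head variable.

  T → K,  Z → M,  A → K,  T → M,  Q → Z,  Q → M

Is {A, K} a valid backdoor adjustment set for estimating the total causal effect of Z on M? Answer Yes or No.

Backdoor paths from Z to M (paths whose first edge points into Z):
  P1: Z <- Q -> M
Condition 1 (no descendant of Z in the set): holds — descendants of Z are {M}; none are in {A, K}.
Condition 2 (every backdoor path blocked by {A, K}):
  P1: open — no interior node is in the conditioning set.
{A, K} does not satisfy the backdoor criterion.

No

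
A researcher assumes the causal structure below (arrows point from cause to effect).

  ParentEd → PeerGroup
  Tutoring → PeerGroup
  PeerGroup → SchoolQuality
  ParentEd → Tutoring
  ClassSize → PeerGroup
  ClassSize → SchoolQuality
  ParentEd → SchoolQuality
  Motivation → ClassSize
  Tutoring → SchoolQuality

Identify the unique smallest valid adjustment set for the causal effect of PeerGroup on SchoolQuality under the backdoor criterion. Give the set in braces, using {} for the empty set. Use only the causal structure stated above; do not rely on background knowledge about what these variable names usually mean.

{ClassSize, ParentEd, Tutoring}

Variables eligible for adjustment (non-descendants of PeerGroup, excluding PeerGroup and SchoolQuality): {ClassSize, Motivation, ParentEd, Tutoring}.
Backdoor paths from PeerGroup to SchoolQuality:
  P1: PeerGroup <- ClassSize -> SchoolQuality
  P2: PeerGroup <- ParentEd -> Tutoring -> SchoolQuality
  P3: PeerGroup <- ParentEd -> SchoolQuality
  P4: PeerGroup <- Tutoring <- ParentEd -> SchoolQuality
  P5: PeerGroup <- Tutoring -> SchoolQuality
The empty set is not sufficient: P1 (PeerGroup <- ClassSize -> SchoolQuality) has no collider blocking it and no conditioned non-collider, so it is open.
Try {ClassSize, ParentEd, Tutoring}:
  P1: blocked at fork node ClassSize ∈ conditioning set.
  P2: blocked at fork node ParentEd ∈ conditioning set.
  P3: blocked at fork node ParentEd ∈ conditioning set.
  P4: blocked at chain node Tutoring ∈ conditioning set.
  P5: blocked at fork node Tutoring ∈ conditioning set.
{ClassSize, ParentEd, Tutoring} contains no descendant of PeerGroup and blocks every backdoor path.
Every element of {ClassSize, ParentEd, Tutoring} is needed (dropping ClassSize leaves P1 open; dropping ParentEd leaves P3 open; dropping Tutoring leaves P5 open), so no proper subset is valid.
Among all size-3 subsets of the eligible variables, only {ClassSize, ParentEd, Tutoring} blocks every backdoor path, so it is the unique smallest valid adjustment set.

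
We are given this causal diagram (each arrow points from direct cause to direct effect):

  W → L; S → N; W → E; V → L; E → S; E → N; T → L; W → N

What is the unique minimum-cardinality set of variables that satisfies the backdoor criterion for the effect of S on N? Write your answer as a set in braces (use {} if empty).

{E}

Variables eligible for adjustment (non-descendants of S, excluding S and N): {E, L, T, V, W}.
Backdoor paths from S to N:
  P1: S <- E <- W -> N
  P2: S <- E -> N
The empty set is not sufficient: P1 (S <- E <- W -> N) has no collider blocking it and no conditioned non-collider, so it is open.
Try {E}:
  P1: blocked at chain node E ∈ conditioning set.
  P2: blocked at fork node E ∈ conditioning set.
{E} contains no descendant of S and blocks every backdoor path.
No other singleton works — e.g. {T} leaves P1 open — so {E} is the unique smallest valid adjustment set.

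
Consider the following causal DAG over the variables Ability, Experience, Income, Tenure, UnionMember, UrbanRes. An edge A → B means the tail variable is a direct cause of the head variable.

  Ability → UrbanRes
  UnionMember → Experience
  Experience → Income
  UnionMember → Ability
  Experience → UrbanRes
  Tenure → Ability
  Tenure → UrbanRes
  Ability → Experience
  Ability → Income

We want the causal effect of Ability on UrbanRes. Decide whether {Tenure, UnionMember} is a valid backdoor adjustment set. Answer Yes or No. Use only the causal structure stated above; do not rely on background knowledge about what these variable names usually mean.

Yes

Backdoor paths from Ability to UrbanRes (paths whose first edge points into Ability):
  P1: Ability <- UnionMember -> Experience -> UrbanRes
  P2: Ability <- Tenure -> UrbanRes
Condition 1 (no descendant of Ability in the set): holds — descendants of Ability are {Experience, Income, UrbanRes}; none are in {Tenure, UnionMember}.
Condition 2 (every backdoor path blocked by {Tenure, UnionMember}):
  P1: blocked at fork node UnionMember ∈ conditioning set.
  P2: blocked at fork node Tenure ∈ conditioning set.
{Tenure, UnionMember} satisfies the backdoor criterion.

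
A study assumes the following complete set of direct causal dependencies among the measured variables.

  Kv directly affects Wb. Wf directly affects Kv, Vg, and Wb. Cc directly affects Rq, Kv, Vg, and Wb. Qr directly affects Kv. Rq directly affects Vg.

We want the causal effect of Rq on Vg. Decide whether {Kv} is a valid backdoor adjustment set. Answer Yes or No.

Backdoor paths from Rq to Vg (paths whose first edge points into Rq):
  P1: Rq <- Cc -> Kv <- Wf -> Vg
  P2: Rq <- Cc -> Kv -> Wb <- Wf -> Vg
  P3: Rq <- Cc -> Wb <- Wf -> Vg
  P4: Rq <- Cc -> Wb <- Kv <- Wf -> Vg
  P5: Rq <- Cc -> Vg
Condition 1 (no descendant of Rq in the set): holds — descendants of Rq are {Vg}; none are in {Kv}.
Condition 2 (every backdoor path blocked by {Kv}):
  P1: open — collider(s) Kv are conditioned on (or have a conditioned descendant) and no non-collider on the path is in the set.
  P2: blocked at chain node Kv ∈ conditioning set.
  P3: blocked at collider Wb (neither it nor any descendant is in the conditioning set).
  P4: blocked at collider Wb (neither it nor any descendant is in the conditioning set).
  P5: open — no interior node is in the conditioning set.
{Kv} does not satisfy the backdoor criterion.

No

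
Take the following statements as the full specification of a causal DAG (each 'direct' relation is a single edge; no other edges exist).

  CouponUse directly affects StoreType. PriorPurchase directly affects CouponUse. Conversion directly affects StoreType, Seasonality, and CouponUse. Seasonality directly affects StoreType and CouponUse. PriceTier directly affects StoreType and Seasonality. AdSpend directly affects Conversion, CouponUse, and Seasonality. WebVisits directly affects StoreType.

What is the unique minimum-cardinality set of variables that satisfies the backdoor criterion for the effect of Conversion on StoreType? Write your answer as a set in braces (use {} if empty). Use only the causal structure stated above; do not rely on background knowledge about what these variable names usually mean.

Variables eligible for adjustment (non-descendants of Conversion, excluding Conversion and StoreType): {AdSpend, PriceTier, PriorPurchase, WebVisits}.
Backdoor paths from Conversion to StoreType:
  P1: Conversion <- AdSpend -> Seasonality <- PriceTier -> StoreType
  P2: Conversion <- AdSpend -> Seasonality -> CouponUse -> StoreType
  P3: Conversion <- AdSpend -> Seasonality -> StoreType
  P4: Conversion <- AdSpend -> CouponUse <- Seasonality <- PriceTier -> StoreType
  P5: Conversion <- AdSpend -> CouponUse <- Seasonality -> StoreType
  P6: Conversion <- AdSpend -> CouponUse -> StoreType
The empty set is not sufficient: P2 (Conversion <- AdSpend -> Seasonality -> CouponUse -> StoreType) has no collider blocking it and no conditioned non-collider, so it is open.
Try {AdSpend}:
  P1: blocked at fork node AdSpend ∈ conditioning set.
  P2: blocked at fork node AdSpend ∈ conditioning set.
  P3: blocked at fork node AdSpend ∈ conditioning set.
  P4: blocked at fork node AdSpend ∈ conditioning set.
  P5: blocked at fork node AdSpend ∈ conditioning set.
  P6: blocked at fork node AdSpend ∈ conditioning set.
{AdSpend} contains no descendant of Conversion and blocks every backdoor path.
No other singleton works — e.g. {PriceTier} leaves P2 open — so {AdSpend} is the unique smallest valid adjustment set.

{AdSpend}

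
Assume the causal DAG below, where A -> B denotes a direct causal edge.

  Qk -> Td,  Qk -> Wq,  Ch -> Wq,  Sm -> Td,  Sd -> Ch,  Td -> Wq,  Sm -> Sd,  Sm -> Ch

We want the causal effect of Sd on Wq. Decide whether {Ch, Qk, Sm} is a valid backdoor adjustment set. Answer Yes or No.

Backdoor paths from Sd to Wq (paths whose first edge points into Sd):
  P1: Sd <- Sm -> Ch -> Wq
  P2: Sd <- Sm -> Td <- Qk -> Wq
  P3: Sd <- Sm -> Td -> Wq
Condition 1 (no descendant of Sd in the set): FAILS — Ch is a descendant of Sd.
Condition 2 (every backdoor path blocked by {Ch, Qk, Sm}):
  P1: blocked at fork node Sm ∈ conditioning set.
  P2: blocked at fork node Sm ∈ conditioning set.
  P3: blocked at fork node Sm ∈ conditioning set.
{Ch, Qk, Sm} does not satisfy the backdoor criterion.

No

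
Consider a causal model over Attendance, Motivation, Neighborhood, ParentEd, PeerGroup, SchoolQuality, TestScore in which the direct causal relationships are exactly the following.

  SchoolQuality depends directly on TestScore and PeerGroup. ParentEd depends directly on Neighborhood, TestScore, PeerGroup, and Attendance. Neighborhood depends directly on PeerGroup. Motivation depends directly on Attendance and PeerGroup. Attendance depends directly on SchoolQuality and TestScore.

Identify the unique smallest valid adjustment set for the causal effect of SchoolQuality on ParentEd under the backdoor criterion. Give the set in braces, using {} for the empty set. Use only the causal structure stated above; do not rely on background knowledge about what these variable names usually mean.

Variables eligible for adjustment (non-descendants of SchoolQuality, excluding SchoolQuality and ParentEd): {Neighborhood, PeerGroup, TestScore}.
Backdoor paths from SchoolQuality to ParentEd:
  P1: SchoolQuality <- PeerGroup -> Neighborhood -> ParentEd
  P2: SchoolQuality <- PeerGroup -> ParentEd
  P3: SchoolQuality <- PeerGroup -> Motivation <- Attendance <- TestScore -> ParentEd
  P4: SchoolQuality <- PeerGroup -> Motivation <- Attendance -> ParentEd
  P5: SchoolQuality <- TestScore -> Attendance -> ParentEd
  P6: SchoolQuality <- TestScore -> Attendance -> Motivation <- PeerGroup -> Neighborhood -> ParentEd
  P7: SchoolQuality <- TestScore -> Attendance -> Motivation <- PeerGroup -> ParentEd
  P8: SchoolQuality <- TestScore -> ParentEd
The empty set is not sufficient: P1 (SchoolQuality <- PeerGroup -> Neighborhood -> ParentEd) has no collider blocking it and no conditioned non-collider, so it is open.
Try {PeerGroup, TestScore}:
  P1: blocked at fork node PeerGroup ∈ conditioning set.
  P2: blocked at fork node PeerGroup ∈ conditioning set.
  P3: blocked at fork node PeerGroup ∈ conditioning set.
  P4: blocked at fork node PeerGroup ∈ conditioning set.
  P5: blocked at fork node TestScore ∈ conditioning set.
  P6: blocked at fork node TestScore ∈ conditioning set.
  P7: blocked at fork node TestScore ∈ conditioning set.
  P8: blocked at fork node TestScore ∈ conditioning set.
{PeerGroup, TestScore} contains no descendant of SchoolQuality and blocks every backdoor path.
Every element of {PeerGroup, TestScore} is needed (dropping PeerGroup leaves P1 open; dropping TestScore leaves P5 open), so no proper subset is valid.
Among all size-2 subsets of the eligible variables, only {PeerGroup, TestScore} blocks every backdoor path, so it is the unique smallest valid adjustment set.

{PeerGroup, TestScore}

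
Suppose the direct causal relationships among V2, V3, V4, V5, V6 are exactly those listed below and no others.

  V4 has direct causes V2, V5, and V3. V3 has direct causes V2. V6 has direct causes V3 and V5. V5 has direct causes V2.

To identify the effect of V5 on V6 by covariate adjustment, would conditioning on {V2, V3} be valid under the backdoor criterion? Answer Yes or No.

Yes

Backdoor paths from V5 to V6 (paths whose first edge points into V5):
  P1: V5 <- V2 -> V3 -> V6
  P2: V5 <- V2 -> V4 <- V3 -> V6
Condition 1 (no descendant of V5 in the set): holds — descendants of V5 are {V4, V6}; none are in {V2, V3}.
Condition 2 (every backdoor path blocked by {V2, V3}):
  P1: blocked at fork node V2 ∈ conditioning set.
  P2: blocked at fork node V2 ∈ conditioning set.
{V2, V3} satisfies the backdoor criterion.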